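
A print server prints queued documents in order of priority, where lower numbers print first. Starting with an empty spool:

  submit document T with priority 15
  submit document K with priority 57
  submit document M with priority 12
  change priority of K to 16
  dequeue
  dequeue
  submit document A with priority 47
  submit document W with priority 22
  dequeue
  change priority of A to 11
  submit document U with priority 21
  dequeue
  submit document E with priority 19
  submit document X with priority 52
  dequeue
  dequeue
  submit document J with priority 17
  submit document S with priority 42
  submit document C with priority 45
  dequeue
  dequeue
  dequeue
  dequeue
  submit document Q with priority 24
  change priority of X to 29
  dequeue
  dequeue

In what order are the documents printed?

add T (priority 15) → {T:15}
add K (priority 57) → {T:15, K:57}
add M (priority 12) → {M:12, T:15, K:57}
update K to priority 16 → {M:12, T:15, K:16}
dequeue → M; now {T:15, K:16}
dequeue → T; now {K:16}
add A (priority 47) → {K:16, A:47}
add W (priority 22) → {K:16, W:22, A:47}
dequeue → K; now {W:22, A:47}
update A to priority 11 → {A:11, W:22}
add U (priority 21) → {A:11, U:21, W:22}
dequeue → A; now {U:21, W:22}
add E (priority 19) → {E:19, U:21, W:22}
add X (priority 52) → {E:19, U:21, W:22, X:52}
dequeue → E; now {U:21, W:22, X:52}
dequeue → U; now {W:22, X:52}
add J (priority 17) → {J:17, W:22, X:52}
add S (priority 42) → {J:17, W:22, S:42, X:52}
add C (priority 45) → {J:17, W:22, S:42, C:45, X:52}
dequeue → J; now {W:22, S:42, C:45, X:52}
dequeue → W; now {S:42, C:45, X:52}
dequeue → S; now {C:45, X:52}
dequeue → C; now {X:52}
add Q (priority 24) → {Q:24, X:52}
update X to priority 29 → {Q:24, X:29}
dequeue → Q; now {X:29}
dequeue → X; now {}

M → T → K → A → E → U → J → W → S → C → Q → X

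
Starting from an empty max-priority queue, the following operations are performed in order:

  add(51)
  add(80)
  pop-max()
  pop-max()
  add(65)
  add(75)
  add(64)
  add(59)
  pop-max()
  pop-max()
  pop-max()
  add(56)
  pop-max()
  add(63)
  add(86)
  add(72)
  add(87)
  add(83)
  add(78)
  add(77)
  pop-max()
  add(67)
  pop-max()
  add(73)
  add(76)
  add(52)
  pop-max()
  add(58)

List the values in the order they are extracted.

insert 51 → {51}
insert 80 → {80, 51}
pop-max → 80; now {51}
pop-max → 51; now {}
insert 65 → {65}
insert 75 → {75, 65}
insert 64 → {75, 65, 64}
insert 59 → {75, 65, 64, 59}
pop-max → 75; now {65, 64, 59}
pop-max → 65; now {64, 59}
pop-max → 64; now {59}
insert 56 → {59, 56}
pop-max → 59; now {56}
insert 63 → {63, 56}
insert 86 → {86, 63, 56}
insert 72 → {86, 72, 63, 56}
insert 87 → {87, 86, 72, 63, 56}
insert 83 → {87, 86, 83, 72, 63, 56}
insert 78 → {87, 86, 83, 78, 72, 63, 56}
insert 77 → {87, 86, 83, 78, 77, 72, 63, 56}
pop-max → 87; now {86, 83, 78, 77, 72, 63, 56}
insert 67 → {86, 83, 78, 77, 72, 67, 63, 56}
pop-max → 86; now {83, 78, 77, 72, 67, 63, 56}
insert 73 → {83, 78, 77, 73, 72, 67, 63, 56}
insert 76 → {83, 78, 77, 76, 73, 72, 67, 63, 56}
insert 52 → {83, 78, 77, 76, 73, 72, 67, 63, 56, 52}
pop-max → 83; now {78, 77, 76, 73, 72, 67, 63, 56, 52}
insert 58 → {78, 77, 76, 73, 72, 67, 63, 58, 56, 52}

80 → 51 → 75 → 65 → 64 → 59 → 87 → 86 → 83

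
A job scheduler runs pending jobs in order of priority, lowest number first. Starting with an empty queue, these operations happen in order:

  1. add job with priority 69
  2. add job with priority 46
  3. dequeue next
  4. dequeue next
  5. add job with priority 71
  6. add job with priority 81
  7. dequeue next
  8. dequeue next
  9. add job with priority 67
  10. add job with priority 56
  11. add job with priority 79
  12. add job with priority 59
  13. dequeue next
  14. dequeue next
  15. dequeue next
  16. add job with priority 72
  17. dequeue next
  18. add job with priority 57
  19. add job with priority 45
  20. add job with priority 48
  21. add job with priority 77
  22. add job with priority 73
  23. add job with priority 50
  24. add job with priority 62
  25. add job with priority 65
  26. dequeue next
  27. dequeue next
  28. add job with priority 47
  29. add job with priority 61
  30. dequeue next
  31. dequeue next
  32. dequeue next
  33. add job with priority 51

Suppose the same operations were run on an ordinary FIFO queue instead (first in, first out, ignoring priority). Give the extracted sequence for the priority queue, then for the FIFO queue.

priority queue: 46, 69, 71, 81, 56, 59, 67, 72, 45, 48, 47, 50, 57; FIFO queue: 69, 46, 71, 81, 67, 56, 79, 59, 72, 57, 45, 48, 77

insert 69 → {69}
insert 46 → {46, 69}
dequeue next → 46; now {69}
dequeue next → 69; now {}
insert 71 → {71}
insert 81 → {71, 81}
dequeue next → 71; now {81}
dequeue next → 81; now {}
insert 67 → {67}
insert 56 → {56, 67}
insert 79 → {56, 67, 79}
insert 59 → {56, 59, 67, 79}
dequeue next → 56; now {59, 67, 79}
dequeue next → 59; now {67, 79}
dequeue next → 67; now {79}
insert 72 → {72, 79}
dequeue next → 72; now {79}
insert 57 → {57, 79}
insert 45 → {45, 57, 79}
insert 48 → {45, 48, 57, 79}
insert 77 → {45, 48, 57, 77, 79}
insert 73 → {45, 48, 57, 73, 77, 79}
insert 50 → {45, 48, 50, 57, 73, 77, 79}
insert 62 → {45, 48, 50, 57, 62, 73, 77, 79}
insert 65 → {45, 48, 50, 57, 62, 65, 73, 77, 79}
dequeue next → 45; now {48, 50, 57, 62, 65, 73, 77, 79}
dequeue next → 48; now {50, 57, 62, 65, 73, 77, 79}
insert 47 → {47, 50, 57, 62, 65, 73, 77, 79}
insert 61 → {47, 50, 57, 61, 62, 65, 73, 77, 79}
dequeue next → 47; now {50, 57, 61, 62, 65, 73, 77, 79}
dequeue next → 50; now {57, 61, 62, 65, 73, 77, 79}
dequeue next → 57; now {61, 62, 65, 73, 77, 79}
insert 51 → {51, 61, 62, 65, 73, 77, 79}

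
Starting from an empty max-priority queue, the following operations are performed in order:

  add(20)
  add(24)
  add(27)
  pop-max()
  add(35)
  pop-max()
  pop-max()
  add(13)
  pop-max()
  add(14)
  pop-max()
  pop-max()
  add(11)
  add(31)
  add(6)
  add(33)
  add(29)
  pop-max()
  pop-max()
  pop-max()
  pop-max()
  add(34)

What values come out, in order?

27 → 35 → 24 → 20 → 14 → 13 → 33 → 31 → 29 → 11

insert 20 → {20}
insert 24 → {24, 20}
insert 27 → {27, 24, 20}
pop-max → 27; now {24, 20}
insert 35 → {35, 24, 20}
pop-max → 35; now {24, 20}
pop-max → 24; now {20}
insert 13 → {20, 13}
pop-max → 20; now {13}
insert 14 → {14, 13}
pop-max → 14; now {13}
pop-max → 13; now {}
insert 11 → {11}
insert 31 → {31, 11}
insert 6 → {31, 11, 6}
insert 33 → {33, 31, 11, 6}
insert 29 → {33, 31, 29, 11, 6}
pop-max → 33; now {31, 29, 11, 6}
pop-max → 31; now {29, 11, 6}
pop-max → 29; now {11, 6}
pop-max → 11; now {6}
insert 34 → {34, 6}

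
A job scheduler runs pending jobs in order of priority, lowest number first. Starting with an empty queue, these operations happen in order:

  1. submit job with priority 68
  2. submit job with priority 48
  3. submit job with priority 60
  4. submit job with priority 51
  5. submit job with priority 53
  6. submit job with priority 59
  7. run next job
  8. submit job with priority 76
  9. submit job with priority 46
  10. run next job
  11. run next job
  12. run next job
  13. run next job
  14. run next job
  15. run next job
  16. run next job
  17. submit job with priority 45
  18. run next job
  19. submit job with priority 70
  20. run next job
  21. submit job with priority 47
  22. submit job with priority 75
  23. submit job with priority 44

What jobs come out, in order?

insert 68 → {68}
insert 48 → {48, 68}
insert 60 → {48, 60, 68}
insert 51 → {48, 51, 60, 68}
insert 53 → {48, 51, 53, 60, 68}
insert 59 → {48, 51, 53, 59, 60, 68}
run next job → 48; now {51, 53, 59, 60, 68}
insert 76 → {51, 53, 59, 60, 68, 76}
insert 46 → {46, 51, 53, 59, 60, 68, 76}
run next job → 46; now {51, 53, 59, 60, 68, 76}
run next job → 51; now {53, 59, 60, 68, 76}
run next job → 53; now {59, 60, 68, 76}
run next job → 59; now {60, 68, 76}
run next job → 60; now {68, 76}
run next job → 68; now {76}
run next job → 76; now {}
insert 45 → {45}
run next job → 45; now {}
insert 70 → {70}
run next job → 70; now {}
insert 47 → {47}
insert 75 → {47, 75}
insert 44 → {44, 47, 75}

[48, 46, 51, 53, 59, 60, 68, 76, 45, 70]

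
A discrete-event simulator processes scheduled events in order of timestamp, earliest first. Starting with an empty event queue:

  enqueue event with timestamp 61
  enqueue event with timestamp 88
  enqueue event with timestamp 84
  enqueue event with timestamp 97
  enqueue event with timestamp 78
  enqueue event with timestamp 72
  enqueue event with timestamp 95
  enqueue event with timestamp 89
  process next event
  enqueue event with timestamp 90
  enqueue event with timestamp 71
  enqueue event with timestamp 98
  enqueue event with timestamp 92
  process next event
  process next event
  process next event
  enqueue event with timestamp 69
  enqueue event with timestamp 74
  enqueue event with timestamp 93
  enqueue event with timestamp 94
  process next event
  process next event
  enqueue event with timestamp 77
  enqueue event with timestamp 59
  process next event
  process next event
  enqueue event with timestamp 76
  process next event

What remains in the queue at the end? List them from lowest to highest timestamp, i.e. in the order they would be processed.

[84, 88, 89, 90, 92, 93, 94, 95, 97, 98]

insert 61 → {61}
insert 88 → {61, 88}
insert 84 → {61, 84, 88}
insert 97 → {61, 84, 88, 97}
insert 78 → {61, 78, 84, 88, 97}
insert 72 → {61, 72, 78, 84, 88, 97}
insert 95 → {61, 72, 78, 84, 88, 95, 97}
insert 89 → {61, 72, 78, 84, 88, 89, 95, 97}
process next event → 61; now {72, 78, 84, 88, 89, 95, 97}
insert 90 → {72, 78, 84, 88, 89, 90, 95, 97}
insert 71 → {71, 72, 78, 84, 88, 89, 90, 95, 97}
insert 98 → {71, 72, 78, 84, 88, 89, 90, 95, 97, 98}
insert 92 → {71, 72, 78, 84, 88, 89, 90, 92, 95, 97, 98}
process next event → 71; now {72, 78, 84, 88, 89, 90, 92, 95, 97, 98}
process next event → 72; now {78, 84, 88, 89, 90, 92, 95, 97, 98}
process next event → 78; now {84, 88, 89, 90, 92, 95, 97, 98}
insert 69 → {69, 84, 88, 89, 90, 92, 95, 97, 98}
insert 74 → {69, 74, 84, 88, 89, 90, 92, 95, 97, 98}
insert 93 → {69, 74, 84, 88, 89, 90, 92, 93, 95, 97, 98}
insert 94 → {69, 74, 84, 88, 89, 90, 92, 93, 94, 95, 97, 98}
process next event → 69; now {74, 84, 88, 89, 90, 92, 93, 94, 95, 97, 98}
process next event → 74; now {84, 88, 89, 90, 92, 93, 94, 95, 97, 98}
insert 77 → {77, 84, 88, 89, 90, 92, 93, 94, 95, 97, 98}
insert 59 → {59, 77, 84, 88, 89, 90, 92, 93, 94, 95, 97, 98}
process next event → 59; now {77, 84, 88, 89, 90, 92, 93, 94, 95, 97, 98}
process next event → 77; now {84, 88, 89, 90, 92, 93, 94, 95, 97, 98}
insert 76 → {76, 84, 88, 89, 90, 92, 93, 94, 95, 97, 98}
process next event → 76; now {84, 88, 89, 90, 92, 93, 94, 95, 97, 98}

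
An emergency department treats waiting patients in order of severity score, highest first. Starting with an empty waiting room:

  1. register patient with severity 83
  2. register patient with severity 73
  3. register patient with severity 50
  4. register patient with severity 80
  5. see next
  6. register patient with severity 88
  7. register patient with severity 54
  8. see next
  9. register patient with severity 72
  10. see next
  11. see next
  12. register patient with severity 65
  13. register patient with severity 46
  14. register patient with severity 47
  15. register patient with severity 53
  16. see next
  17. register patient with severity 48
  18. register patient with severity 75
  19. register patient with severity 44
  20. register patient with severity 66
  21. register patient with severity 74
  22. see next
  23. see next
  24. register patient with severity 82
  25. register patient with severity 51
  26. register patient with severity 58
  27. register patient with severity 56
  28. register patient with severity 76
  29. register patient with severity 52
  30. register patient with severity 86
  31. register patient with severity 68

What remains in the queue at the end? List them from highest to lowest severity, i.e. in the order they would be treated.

insert 83 → {83}
insert 73 → {83, 73}
insert 50 → {83, 73, 50}
insert 80 → {83, 80, 73, 50}
see next → 83; now {80, 73, 50}
insert 88 → {88, 80, 73, 50}
insert 54 → {88, 80, 73, 54, 50}
see next → 88; now {80, 73, 54, 50}
insert 72 → {80, 73, 72, 54, 50}
see next → 80; now {73, 72, 54, 50}
see next → 73; now {72, 54, 50}
insert 65 → {72, 65, 54, 50}
insert 46 → {72, 65, 54, 50, 46}
insert 47 → {72, 65, 54, 50, 47, 46}
insert 53 → {72, 65, 54, 53, 50, 47, 46}
see next → 72; now {65, 54, 53, 50, 47, 46}
insert 48 → {65, 54, 53, 50, 48, 47, 46}
insert 75 → {75, 65, 54, 53, 50, 48, 47, 46}
insert 44 → {75, 65, 54, 53, 50, 48, 47, 46, 44}
insert 66 → {75, 66, 65, 54, 53, 50, 48, 47, 46, 44}
insert 74 → {75, 74, 66, 65, 54, 53, 50, 48, 47, 46, 44}
see next → 75; now {74, 66, 65, 54, 53, 50, 48, 47, 46, 44}
see next → 74; now {66, 65, 54, 53, 50, 48, 47, 46, 44}
insert 82 → {82, 66, 65, 54, 53, 50, 48, 47, 46, 44}
insert 51 → {82, 66, 65, 54, 53, 51, 50, 48, 47, 46, 44}
insert 58 → {82, 66, 65, 58, 54, 53, 51, 50, 48, 47, 46, 44}
insert 56 → {82, 66, 65, 58, 56, 54, 53, 51, 50, 48, 47, 46, 44}
insert 76 → {82, 76, 66, 65, 58, 56, 54, 53, 51, 50, 48, 47, 46, 44}
insert 52 → {82, 76, 66, 65, 58, 56, 54, 53, 52, 51, 50, 48, 47, 46, 44}
insert 86 → {86, 82, 76, 66, 65, 58, 56, 54, 53, 52, 51, 50, 48, 47, 46, 44}
insert 68 → {86, 82, 76, 68, 66, 65, 58, 56, 54, 53, 52, 51, 50, 48, 47, 46, 44}

[86, 82, 76, 68, 66, 65, 58, 56, 54, 53, 52, 51, 50, 48, 47, 46, 44]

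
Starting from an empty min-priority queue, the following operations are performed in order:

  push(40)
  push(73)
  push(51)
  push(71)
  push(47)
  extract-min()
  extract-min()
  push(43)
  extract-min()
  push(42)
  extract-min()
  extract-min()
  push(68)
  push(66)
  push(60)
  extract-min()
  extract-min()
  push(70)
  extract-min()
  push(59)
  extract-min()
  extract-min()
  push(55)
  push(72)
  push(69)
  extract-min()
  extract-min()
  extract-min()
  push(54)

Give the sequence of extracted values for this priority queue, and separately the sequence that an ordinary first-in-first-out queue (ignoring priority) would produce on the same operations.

insert 40 → {40}
insert 73 → {40, 73}
insert 51 → {40, 51, 73}
insert 71 → {40, 51, 71, 73}
insert 47 → {40, 47, 51, 71, 73}
extract-min → 40; now {47, 51, 71, 73}
extract-min → 47; now {51, 71, 73}
insert 43 → {43, 51, 71, 73}
extract-min → 43; now {51, 71, 73}
insert 42 → {42, 51, 71, 73}
extract-min → 42; now {51, 71, 73}
extract-min → 51; now {71, 73}
insert 68 → {68, 71, 73}
insert 66 → {66, 68, 71, 73}
insert 60 → {60, 66, 68, 71, 73}
extract-min → 60; now {66, 68, 71, 73}
extract-min → 66; now {68, 71, 73}
insert 70 → {68, 70, 71, 73}
extract-min → 68; now {70, 71, 73}
insert 59 → {59, 70, 71, 73}
extract-min → 59; now {70, 71, 73}
extract-min → 70; now {71, 73}
insert 55 → {55, 71, 73}
insert 72 → {55, 71, 72, 73}
insert 69 → {55, 69, 71, 72, 73}
extract-min → 55; now {69, 71, 72, 73}
extract-min → 69; now {71, 72, 73}
extract-min → 71; now {72, 73}
insert 54 → {54, 72, 73}

priority queue: 40 → 47 → 43 → 42 → 51 → 60 → 66 → 68 → 59 → 70 → 55 → 69 → 71; FIFO queue: 40, 73, 51, 71, 47, 43, 42, 68, 66, 60, 70, 59, 55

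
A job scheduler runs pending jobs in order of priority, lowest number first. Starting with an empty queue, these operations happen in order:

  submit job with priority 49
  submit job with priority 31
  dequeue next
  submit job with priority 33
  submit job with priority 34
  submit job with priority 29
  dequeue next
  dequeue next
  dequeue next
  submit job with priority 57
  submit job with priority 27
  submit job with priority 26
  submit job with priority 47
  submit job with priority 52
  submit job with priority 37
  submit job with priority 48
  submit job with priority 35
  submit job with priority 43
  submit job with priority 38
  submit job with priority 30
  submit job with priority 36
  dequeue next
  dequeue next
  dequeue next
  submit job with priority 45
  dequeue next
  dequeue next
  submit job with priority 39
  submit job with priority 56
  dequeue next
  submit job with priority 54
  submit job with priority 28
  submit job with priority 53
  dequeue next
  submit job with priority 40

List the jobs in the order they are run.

31 → 29 → 33 → 34 → 26 → 27 → 30 → 35 → 36 → 37 → 28

insert 49 → {49}
insert 31 → {31, 49}
dequeue next → 31; now {49}
insert 33 → {33, 49}
insert 34 → {33, 34, 49}
insert 29 → {29, 33, 34, 49}
dequeue next → 29; now {33, 34, 49}
dequeue next → 33; now {34, 49}
dequeue next → 34; now {49}
insert 57 → {49, 57}
insert 27 → {27, 49, 57}
insert 26 → {26, 27, 49, 57}
insert 47 → {26, 27, 47, 49, 57}
insert 52 → {26, 27, 47, 49, 52, 57}
insert 37 → {26, 27, 37, 47, 49, 52, 57}
insert 48 → {26, 27, 37, 47, 48, 49, 52, 57}
insert 35 → {26, 27, 35, 37, 47, 48, 49, 52, 57}
insert 43 → {26, 27, 35, 37, 43, 47, 48, 49, 52, 57}
insert 38 → {26, 27, 35, 37, 38, 43, 47, 48, 49, 52, 57}
insert 30 → {26, 27, 30, 35, 37, 38, 43, 47, 48, 49, 52, 57}
insert 36 → {26, 27, 30, 35, 36, 37, 38, 43, 47, 48, 49, 52, 57}
dequeue next → 26; now {27, 30, 35, 36, 37, 38, 43, 47, 48, 49, 52, 57}
dequeue next → 27; now {30, 35, 36, 37, 38, 43, 47, 48, 49, 52, 57}
dequeue next → 30; now {35, 36, 37, 38, 43, 47, 48, 49, 52, 57}
insert 45 → {35, 36, 37, 38, 43, 45, 47, 48, 49, 52, 57}
dequeue next → 35; now {36, 37, 38, 43, 45, 47, 48, 49, 52, 57}
dequeue next → 36; now {37, 38, 43, 45, 47, 48, 49, 52, 57}
insert 39 → {37, 38, 39, 43, 45, 47, 48, 49, 52, 57}
insert 56 → {37, 38, 39, 43, 45, 47, 48, 49, 52, 56, 57}
dequeue next → 37; now {38, 39, 43, 45, 47, 48, 49, 52, 56, 57}
insert 54 → {38, 39, 43, 45, 47, 48, 49, 52, 54, 56, 57}
insert 28 → {28, 38, 39, 43, 45, 47, 48, 49, 52, 54, 56, 57}
insert 53 → {28, 38, 39, 43, 45, 47, 48, 49, 52, 53, 54, 56, 57}
dequeue next → 28; now {38, 39, 43, 45, 47, 48, 49, 52, 53, 54, 56, 57}
insert 40 → {38, 39, 40, 43, 45, 47, 48, 49, 52, 53, 54, 56, 57}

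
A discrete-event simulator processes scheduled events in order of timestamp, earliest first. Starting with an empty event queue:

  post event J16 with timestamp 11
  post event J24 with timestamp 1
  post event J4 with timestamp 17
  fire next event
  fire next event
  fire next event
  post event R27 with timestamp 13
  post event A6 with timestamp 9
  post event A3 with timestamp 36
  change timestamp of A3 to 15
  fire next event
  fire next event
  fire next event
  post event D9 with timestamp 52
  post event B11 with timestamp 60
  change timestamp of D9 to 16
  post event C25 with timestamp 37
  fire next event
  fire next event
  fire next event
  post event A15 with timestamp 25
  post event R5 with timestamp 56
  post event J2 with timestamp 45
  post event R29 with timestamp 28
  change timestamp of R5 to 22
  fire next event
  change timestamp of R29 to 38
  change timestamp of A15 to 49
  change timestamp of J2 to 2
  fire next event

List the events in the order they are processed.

J24, J16, J4, A6, R27, A3, D9, C25, B11, R5, J2

add J16 (timestamp 11) → {J16:11}
add J24 (timestamp 1) → {J24:1, J16:11}
add J4 (timestamp 17) → {J24:1, J16:11, J4:17}
fire next event → J24; now {J16:11, J4:17}
fire next event → J16; now {J4:17}
fire next event → J4; now {}
add R27 (timestamp 13) → {R27:13}
add A6 (timestamp 9) → {A6:9, R27:13}
add A3 (timestamp 36) → {A6:9, R27:13, A3:36}
update A3 to timestamp 15 → {A6:9, R27:13, A3:15}
fire next event → A6; now {R27:13, A3:15}
fire next event → R27; now {A3:15}
fire next event → A3; now {}
add D9 (timestamp 52) → {D9:52}
add B11 (timestamp 60) → {D9:52, B11:60}
update D9 to timestamp 16 → {D9:16, B11:60}
add C25 (timestamp 37) → {D9:16, C25:37, B11:60}
fire next event → D9; now {C25:37, B11:60}
fire next event → C25; now {B11:60}
fire next event → B11; now {}
add A15 (timestamp 25) → {A15:25}
add R5 (timestamp 56) → {A15:25, R5:56}
add J2 (timestamp 45) → {A15:25, J2:45, R5:56}
add R29 (timestamp 28) → {A15:25, R29:28, J2:45, R5:56}
update R5 to timestamp 22 → {R5:22, A15:25, R29:28, J2:45}
fire next event → R5; now {A15:25, R29:28, J2:45}
update R29 to timestamp 38 → {A15:25, R29:38, J2:45}
update A15 to timestamp 49 → {R29:38, J2:45, A15:49}
update J2 to timestamp 2 → {J2:2, R29:38, A15:49}
fire next event → J2; now {R29:38, A15:49}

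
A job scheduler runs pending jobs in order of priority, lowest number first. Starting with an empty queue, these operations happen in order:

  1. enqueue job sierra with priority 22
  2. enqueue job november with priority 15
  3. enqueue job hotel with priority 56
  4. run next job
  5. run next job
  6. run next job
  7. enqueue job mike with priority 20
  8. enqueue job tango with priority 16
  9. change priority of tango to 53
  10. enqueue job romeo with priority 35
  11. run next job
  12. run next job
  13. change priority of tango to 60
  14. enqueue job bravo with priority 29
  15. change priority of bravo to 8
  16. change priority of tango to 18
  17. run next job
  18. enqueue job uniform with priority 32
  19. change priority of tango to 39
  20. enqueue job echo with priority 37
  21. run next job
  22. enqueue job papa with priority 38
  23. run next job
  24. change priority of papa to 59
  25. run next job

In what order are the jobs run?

november → sierra → hotel → mike → romeo → bravo → uniform → echo → tango

add sierra (priority 22) → {sierra:22}
add november (priority 15) → {november:15, sierra:22}
add hotel (priority 56) → {november:15, sierra:22, hotel:56}
run next job → november; now {sierra:22, hotel:56}
run next job → sierra; now {hotel:56}
run next job → hotel; now {}
add mike (priority 20) → {mike:20}
add tango (priority 16) → {tango:16, mike:20}
update tango to priority 53 → {mike:20, tango:53}
add romeo (priority 35) → {mike:20, romeo:35, tango:53}
run next job → mike; now {romeo:35, tango:53}
run next job → romeo; now {tango:53}
update tango to priority 60 → {tango:60}
add bravo (priority 29) → {bravo:29, tango:60}
update bravo to priority 8 → {bravo:8, tango:60}
update tango to priority 18 → {bravo:8, tango:18}
run next job → bravo; now {tango:18}
add uniform (priority 32) → {tango:18, uniform:32}
update tango to priority 39 → {uniform:32, tango:39}
add echo (priority 37) → {uniform:32, echo:37, tango:39}
run next job → uniform; now {echo:37, tango:39}
add papa (priority 38) → {echo:37, papa:38, tango:39}
run next job → echo; now {papa:38, tango:39}
update papa to priority 59 → {tango:39, papa:59}
run next job → tango; now {papa:59}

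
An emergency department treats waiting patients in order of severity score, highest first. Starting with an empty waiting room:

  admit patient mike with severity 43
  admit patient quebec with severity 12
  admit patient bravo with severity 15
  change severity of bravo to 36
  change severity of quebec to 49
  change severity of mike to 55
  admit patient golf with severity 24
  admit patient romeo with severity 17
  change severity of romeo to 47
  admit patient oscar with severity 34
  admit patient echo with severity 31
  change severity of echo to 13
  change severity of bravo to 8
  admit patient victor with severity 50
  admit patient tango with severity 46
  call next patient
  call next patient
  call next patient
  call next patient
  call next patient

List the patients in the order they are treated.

add mike (severity 43) → {mike:43}
add quebec (severity 12) → {mike:43, quebec:12}
add bravo (severity 15) → {mike:43, bravo:15, quebec:12}
update bravo to severity 36 → {mike:43, bravo:36, quebec:12}
update quebec to severity 49 → {quebec:49, mike:43, bravo:36}
update mike to severity 55 → {mike:55, quebec:49, bravo:36}
add golf (severity 24) → {mike:55, quebec:49, bravo:36, golf:24}
add romeo (severity 17) → {mike:55, quebec:49, bravo:36, golf:24, romeo:17}
update romeo to severity 47 → {mike:55, quebec:49, romeo:47, bravo:36, golf:24}
add oscar (severity 34) → {mike:55, quebec:49, romeo:47, bravo:36, oscar:34, golf:24}
add echo (severity 31) → {mike:55, quebec:49, romeo:47, bravo:36, oscar:34, echo:31, golf:24}
update echo to severity 13 → {mike:55, quebec:49, romeo:47, bravo:36, oscar:34, golf:24, echo:13}
update bravo to severity 8 → {mike:55, quebec:49, romeo:47, oscar:34, golf:24, echo:13, bravo:8}
add victor (severity 50) → {mike:55, victor:50, quebec:49, romeo:47, oscar:34, golf:24, echo:13, bravo:8}
add tango (severity 46) → {mike:55, victor:50, quebec:49, romeo:47, tango:46, oscar:34, golf:24, echo:13, bravo:8}
call next patient → mike; now {victor:50, quebec:49, romeo:47, tango:46, oscar:34, golf:24, echo:13, bravo:8}
call next patient → victor; now {quebec:49, romeo:47, tango:46, oscar:34, golf:24, echo:13, bravo:8}
call next patient → quebec; now {romeo:47, tango:46, oscar:34, golf:24, echo:13, bravo:8}
call next patient → romeo; now {tango:46, oscar:34, golf:24, echo:13, bravo:8}
call next patient → tango; now {oscar:34, golf:24, echo:13, bravo:8}

mike, victor, quebec, romeo, tango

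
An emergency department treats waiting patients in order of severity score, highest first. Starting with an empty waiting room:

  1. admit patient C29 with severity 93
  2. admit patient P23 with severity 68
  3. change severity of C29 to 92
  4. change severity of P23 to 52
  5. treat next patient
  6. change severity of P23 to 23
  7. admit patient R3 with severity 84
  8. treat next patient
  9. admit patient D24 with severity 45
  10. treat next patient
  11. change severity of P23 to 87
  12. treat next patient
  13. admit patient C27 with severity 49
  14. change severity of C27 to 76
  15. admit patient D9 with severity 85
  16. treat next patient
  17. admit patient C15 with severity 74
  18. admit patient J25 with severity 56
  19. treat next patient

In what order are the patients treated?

C29 → R3 → D24 → P23 → D9 → C27

add C29 (severity 93) → {C29:93}
add P23 (severity 68) → {C29:93, P23:68}
update C29 to severity 92 → {C29:92, P23:68}
update P23 to severity 52 → {C29:92, P23:52}
treat next patient → C29; now {P23:52}
update P23 to severity 23 → {P23:23}
add R3 (severity 84) → {R3:84, P23:23}
treat next patient → R3; now {P23:23}
add D24 (severity 45) → {D24:45, P23:23}
treat next patient → D24; now {P23:23}
update P23 to severity 87 → {P23:87}
treat next patient → P23; now {}
add C27 (severity 49) → {C27:49}
update C27 to severity 76 → {C27:76}
add D9 (severity 85) → {D9:85, C27:76}
treat next patient → D9; now {C27:76}
add C15 (severity 74) → {C27:76, C15:74}
add J25 (severity 56) → {C27:76, C15:74, J25:56}
treat next patient → C27; now {C15:74, J25:56}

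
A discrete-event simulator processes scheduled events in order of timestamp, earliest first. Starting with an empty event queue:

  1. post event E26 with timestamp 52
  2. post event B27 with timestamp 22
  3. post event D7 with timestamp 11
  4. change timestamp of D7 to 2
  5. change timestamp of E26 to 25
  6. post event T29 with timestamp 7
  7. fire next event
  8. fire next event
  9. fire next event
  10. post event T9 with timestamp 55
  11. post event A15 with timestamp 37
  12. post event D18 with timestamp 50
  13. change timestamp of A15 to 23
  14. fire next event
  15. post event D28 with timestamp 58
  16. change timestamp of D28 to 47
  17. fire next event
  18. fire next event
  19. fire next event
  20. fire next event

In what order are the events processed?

[D7, T29, B27, A15, E26, D28, D18, T9]

add E26 (timestamp 52) → {E26:52}
add B27 (timestamp 22) → {B27:22, E26:52}
add D7 (timestamp 11) → {D7:11, B27:22, E26:52}
update D7 to timestamp 2 → {D7:2, B27:22, E26:52}
update E26 to timestamp 25 → {D7:2, B27:22, E26:25}
add T29 (timestamp 7) → {D7:2, T29:7, B27:22, E26:25}
fire next event → D7; now {T29:7, B27:22, E26:25}
fire next event → T29; now {B27:22, E26:25}
fire next event → B27; now {E26:25}
add T9 (timestamp 55) → {E26:25, T9:55}
add A15 (timestamp 37) → {E26:25, A15:37, T9:55}
add D18 (timestamp 50) → {E26:25, A15:37, D18:50, T9:55}
update A15 to timestamp 23 → {A15:23, E26:25, D18:50, T9:55}
fire next event → A15; now {E26:25, D18:50, T9:55}
add D28 (timestamp 58) → {E26:25, D18:50, T9:55, D28:58}
update D28 to timestamp 47 → {E26:25, D28:47, D18:50, T9:55}
fire next event → E26; now {D28:47, D18:50, T9:55}
fire next event → D28; now {D18:50, T9:55}
fire next event → D18; now {T9:55}
fire next event → T9; now {}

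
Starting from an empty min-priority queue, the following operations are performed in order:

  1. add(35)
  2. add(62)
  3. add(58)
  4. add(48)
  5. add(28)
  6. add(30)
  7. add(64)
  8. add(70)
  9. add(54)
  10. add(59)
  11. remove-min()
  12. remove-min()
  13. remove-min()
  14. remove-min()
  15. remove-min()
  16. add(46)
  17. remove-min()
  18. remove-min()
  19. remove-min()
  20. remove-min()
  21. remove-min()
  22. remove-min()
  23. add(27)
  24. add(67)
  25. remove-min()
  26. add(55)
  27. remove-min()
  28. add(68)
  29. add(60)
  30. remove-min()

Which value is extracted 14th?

insert 35 → {35}
insert 62 → {35, 62}
insert 58 → {35, 58, 62}
insert 48 → {35, 48, 58, 62}
insert 28 → {28, 35, 48, 58, 62}
insert 30 → {28, 30, 35, 48, 58, 62}
insert 64 → {28, 30, 35, 48, 58, 62, 64}
insert 70 → {28, 30, 35, 48, 58, 62, 64, 70}
insert 54 → {28, 30, 35, 48, 54, 58, 62, 64, 70}
insert 59 → {28, 30, 35, 48, 54, 58, 59, 62, 64, 70}
remove-min → 28; now {30, 35, 48, 54, 58, 59, 62, 64, 70}
remove-min → 30; now {35, 48, 54, 58, 59, 62, 64, 70}
remove-min → 35; now {48, 54, 58, 59, 62, 64, 70}
remove-min → 48; now {54, 58, 59, 62, 64, 70}
remove-min → 54; now {58, 59, 62, 64, 70}
insert 46 → {46, 58, 59, 62, 64, 70}
remove-min → 46; now {58, 59, 62, 64, 70}
remove-min → 58; now {59, 62, 64, 70}
remove-min → 59; now {62, 64, 70}
remove-min → 62; now {64, 70}
remove-min → 64; now {70}
remove-min → 70; now {}
insert 27 → {27}
insert 67 → {27, 67}
remove-min → 27; now {67}
insert 55 → {55, 67}
remove-min → 55; now {67}
insert 68 → {67, 68}
insert 60 → {60, 67, 68}
remove-min → 60; now {67, 68}

60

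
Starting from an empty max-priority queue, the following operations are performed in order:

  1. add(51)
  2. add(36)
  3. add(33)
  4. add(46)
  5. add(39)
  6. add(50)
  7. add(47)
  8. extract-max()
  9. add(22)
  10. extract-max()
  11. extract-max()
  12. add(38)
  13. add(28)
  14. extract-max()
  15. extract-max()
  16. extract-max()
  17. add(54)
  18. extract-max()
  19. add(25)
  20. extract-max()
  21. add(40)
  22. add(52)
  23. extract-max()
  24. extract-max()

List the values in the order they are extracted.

[51, 50, 47, 46, 39, 38, 54, 36, 52, 40]

insert 51 → {51}
insert 36 → {51, 36}
insert 33 → {51, 36, 33}
insert 46 → {51, 46, 36, 33}
insert 39 → {51, 46, 39, 36, 33}
insert 50 → {51, 50, 46, 39, 36, 33}
insert 47 → {51, 50, 47, 46, 39, 36, 33}
extract-max → 51; now {50, 47, 46, 39, 36, 33}
insert 22 → {50, 47, 46, 39, 36, 33, 22}
extract-max → 50; now {47, 46, 39, 36, 33, 22}
extract-max → 47; now {46, 39, 36, 33, 22}
insert 38 → {46, 39, 38, 36, 33, 22}
insert 28 → {46, 39, 38, 36, 33, 28, 22}
extract-max → 46; now {39, 38, 36, 33, 28, 22}
extract-max → 39; now {38, 36, 33, 28, 22}
extract-max → 38; now {36, 33, 28, 22}
insert 54 → {54, 36, 33, 28, 22}
extract-max → 54; now {36, 33, 28, 22}
insert 25 → {36, 33, 28, 25, 22}
extract-max → 36; now {33, 28, 25, 22}
insert 40 → {40, 33, 28, 25, 22}
insert 52 → {52, 40, 33, 28, 25, 22}
extract-max → 52; now {40, 33, 28, 25, 22}
extract-max → 40; now {33, 28, 25, 22}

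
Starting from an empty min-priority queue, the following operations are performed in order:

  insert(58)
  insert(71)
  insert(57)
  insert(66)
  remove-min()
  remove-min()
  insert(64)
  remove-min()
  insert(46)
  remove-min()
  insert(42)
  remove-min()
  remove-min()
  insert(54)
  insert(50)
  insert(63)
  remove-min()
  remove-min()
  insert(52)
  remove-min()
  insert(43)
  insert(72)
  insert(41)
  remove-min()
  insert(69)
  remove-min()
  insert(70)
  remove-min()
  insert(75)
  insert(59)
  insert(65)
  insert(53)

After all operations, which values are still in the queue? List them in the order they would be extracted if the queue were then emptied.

insert 58 → {58}
insert 71 → {58, 71}
insert 57 → {57, 58, 71}
insert 66 → {57, 58, 66, 71}
remove-min → 57; now {58, 66, 71}
remove-min → 58; now {66, 71}
insert 64 → {64, 66, 71}
remove-min → 64; now {66, 71}
insert 46 → {46, 66, 71}
remove-min → 46; now {66, 71}
insert 42 → {42, 66, 71}
remove-min → 42; now {66, 71}
remove-min → 66; now {71}
insert 54 → {54, 71}
insert 50 → {50, 54, 71}
insert 63 → {50, 54, 63, 71}
remove-min → 50; now {54, 63, 71}
remove-min → 54; now {63, 71}
insert 52 → {52, 63, 71}
remove-min → 52; now {63, 71}
insert 43 → {43, 63, 71}
insert 72 → {43, 63, 71, 72}
insert 41 → {41, 43, 63, 71, 72}
remove-min → 41; now {43, 63, 71, 72}
insert 69 → {43, 63, 69, 71, 72}
remove-min → 43; now {63, 69, 71, 72}
insert 70 → {63, 69, 70, 71, 72}
remove-min → 63; now {69, 70, 71, 72}
insert 75 → {69, 70, 71, 72, 75}
insert 59 → {59, 69, 70, 71, 72, 75}
insert 65 → {59, 65, 69, 70, 71, 72, 75}
insert 53 → {53, 59, 65, 69, 70, 71, 72, 75}

53 → 59 → 65 → 69 → 70 → 71 → 72 → 75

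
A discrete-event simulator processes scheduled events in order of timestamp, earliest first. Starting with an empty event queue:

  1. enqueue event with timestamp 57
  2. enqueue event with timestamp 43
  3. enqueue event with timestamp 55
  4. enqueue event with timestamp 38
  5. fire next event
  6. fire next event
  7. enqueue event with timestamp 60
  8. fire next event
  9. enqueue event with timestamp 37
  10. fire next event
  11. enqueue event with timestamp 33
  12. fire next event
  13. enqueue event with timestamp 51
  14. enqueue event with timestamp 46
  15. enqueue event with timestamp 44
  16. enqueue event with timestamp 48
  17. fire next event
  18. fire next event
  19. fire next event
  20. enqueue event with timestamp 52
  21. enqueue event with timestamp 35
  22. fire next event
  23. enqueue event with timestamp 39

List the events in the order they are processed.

insert 57 → {57}
insert 43 → {43, 57}
insert 55 → {43, 55, 57}
insert 38 → {38, 43, 55, 57}
fire next event → 38; now {43, 55, 57}
fire next event → 43; now {55, 57}
insert 60 → {55, 57, 60}
fire next event → 55; now {57, 60}
insert 37 → {37, 57, 60}
fire next event → 37; now {57, 60}
insert 33 → {33, 57, 60}
fire next event → 33; now {57, 60}
insert 51 → {51, 57, 60}
insert 46 → {46, 51, 57, 60}
insert 44 → {44, 46, 51, 57, 60}
insert 48 → {44, 46, 48, 51, 57, 60}
fire next event → 44; now {46, 48, 51, 57, 60}
fire next event → 46; now {48, 51, 57, 60}
fire next event → 48; now {51, 57, 60}
insert 52 → {51, 52, 57, 60}
insert 35 → {35, 51, 52, 57, 60}
fire next event → 35; now {51, 52, 57, 60}
insert 39 → {39, 51, 52, 57, 60}

38 → 43 → 55 → 37 → 33 → 44 → 46 → 48 → 35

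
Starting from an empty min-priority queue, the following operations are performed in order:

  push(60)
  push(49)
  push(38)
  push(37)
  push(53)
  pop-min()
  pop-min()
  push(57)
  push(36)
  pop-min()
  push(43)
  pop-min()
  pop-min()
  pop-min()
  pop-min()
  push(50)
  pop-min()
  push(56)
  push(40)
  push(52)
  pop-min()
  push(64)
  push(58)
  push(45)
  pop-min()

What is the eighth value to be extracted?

insert 60 → {60}
insert 49 → {49, 60}
insert 38 → {38, 49, 60}
insert 37 → {37, 38, 49, 60}
insert 53 → {37, 38, 49, 53, 60}
pop-min → 37; now {38, 49, 53, 60}
pop-min → 38; now {49, 53, 60}
insert 57 → {49, 53, 57, 60}
insert 36 → {36, 49, 53, 57, 60}
pop-min → 36; now {49, 53, 57, 60}
insert 43 → {43, 49, 53, 57, 60}
pop-min → 43; now {49, 53, 57, 60}
pop-min → 49; now {53, 57, 60}
pop-min → 53; now {57, 60}
pop-min → 57; now {60}
insert 50 → {50, 60}
pop-min → 50; now {60}
insert 56 → {56, 60}
insert 40 → {40, 56, 60}
insert 52 → {40, 52, 56, 60}
pop-min → 40; now {52, 56, 60}
insert 64 → {52, 56, 60, 64}
insert 58 → {52, 56, 58, 60, 64}
insert 45 → {45, 52, 56, 58, 60, 64}
pop-min → 45; now {52, 56, 58, 60, 64}

50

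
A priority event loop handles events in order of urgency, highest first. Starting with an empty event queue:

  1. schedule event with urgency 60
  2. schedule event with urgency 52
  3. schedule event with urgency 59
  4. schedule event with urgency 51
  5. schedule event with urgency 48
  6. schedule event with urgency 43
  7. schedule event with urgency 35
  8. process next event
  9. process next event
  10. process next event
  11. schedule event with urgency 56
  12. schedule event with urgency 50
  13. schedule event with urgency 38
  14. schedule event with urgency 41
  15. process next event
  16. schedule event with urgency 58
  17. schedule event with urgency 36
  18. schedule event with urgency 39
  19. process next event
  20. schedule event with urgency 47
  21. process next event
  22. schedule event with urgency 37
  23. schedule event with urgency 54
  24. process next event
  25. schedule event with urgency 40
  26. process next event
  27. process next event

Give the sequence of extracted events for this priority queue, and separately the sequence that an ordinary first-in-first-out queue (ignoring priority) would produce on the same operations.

priority queue: [60, 59, 52, 56, 58, 51, 54, 50, 48]; FIFO queue: 60, 52, 59, 51, 48, 43, 35, 56, 50

insert 60 → {60}
insert 52 → {60, 52}
insert 59 → {60, 59, 52}
insert 51 → {60, 59, 52, 51}
insert 48 → {60, 59, 52, 51, 48}
insert 43 → {60, 59, 52, 51, 48, 43}
insert 35 → {60, 59, 52, 51, 48, 43, 35}
process next event → 60; now {59, 52, 51, 48, 43, 35}
process next event → 59; now {52, 51, 48, 43, 35}
process next event → 52; now {51, 48, 43, 35}
insert 56 → {56, 51, 48, 43, 35}
insert 50 → {56, 51, 50, 48, 43, 35}
insert 38 → {56, 51, 50, 48, 43, 38, 35}
insert 41 → {56, 51, 50, 48, 43, 41, 38, 35}
process next event → 56; now {51, 50, 48, 43, 41, 38, 35}
insert 58 → {58, 51, 50, 48, 43, 41, 38, 35}
insert 36 → {58, 51, 50, 48, 43, 41, 38, 36, 35}
insert 39 → {58, 51, 50, 48, 43, 41, 39, 38, 36, 35}
process next event → 58; now {51, 50, 48, 43, 41, 39, 38, 36, 35}
insert 47 → {51, 50, 48, 47, 43, 41, 39, 38, 36, 35}
process next event → 51; now {50, 48, 47, 43, 41, 39, 38, 36, 35}
insert 37 → {50, 48, 47, 43, 41, 39, 38, 37, 36, 35}
insert 54 → {54, 50, 48, 47, 43, 41, 39, 38, 37, 36, 35}
process next event → 54; now {50, 48, 47, 43, 41, 39, 38, 37, 36, 35}
insert 40 → {50, 48, 47, 43, 41, 40, 39, 38, 37, 36, 35}
process next event → 50; now {48, 47, 43, 41, 40, 39, 38, 37, 36, 35}
process next event → 48; now {47, 43, 41, 40, 39, 38, 37, 36, 35}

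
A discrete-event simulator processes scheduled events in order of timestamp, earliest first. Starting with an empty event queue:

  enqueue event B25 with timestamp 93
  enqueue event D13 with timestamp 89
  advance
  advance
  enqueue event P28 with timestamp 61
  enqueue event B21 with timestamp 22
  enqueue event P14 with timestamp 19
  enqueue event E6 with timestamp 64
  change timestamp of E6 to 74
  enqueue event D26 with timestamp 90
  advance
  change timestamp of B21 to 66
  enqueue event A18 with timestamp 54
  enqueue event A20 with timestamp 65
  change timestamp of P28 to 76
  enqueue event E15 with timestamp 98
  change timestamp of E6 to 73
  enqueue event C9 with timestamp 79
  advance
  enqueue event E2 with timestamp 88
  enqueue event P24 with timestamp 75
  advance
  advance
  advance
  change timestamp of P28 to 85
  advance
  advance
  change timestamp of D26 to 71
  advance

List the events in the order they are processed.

D13, B25, P14, A18, A20, B21, E6, P24, C9, D26

add B25 (timestamp 93) → {B25:93}
add D13 (timestamp 89) → {D13:89, B25:93}
advance → D13; now {B25:93}
advance → B25; now {}
add P28 (timestamp 61) → {P28:61}
add B21 (timestamp 22) → {B21:22, P28:61}
add P14 (timestamp 19) → {P14:19, B21:22, P28:61}
add E6 (timestamp 64) → {P14:19, B21:22, P28:61, E6:64}
update E6 to timestamp 74 → {P14:19, B21:22, P28:61, E6:74}
add D26 (timestamp 90) → {P14:19, B21:22, P28:61, E6:74, D26:90}
advance → P14; now {B21:22, P28:61, E6:74, D26:90}
update B21 to timestamp 66 → {P28:61, B21:66, E6:74, D26:90}
add A18 (timestamp 54) → {A18:54, P28:61, B21:66, E6:74, D26:90}
add A20 (timestamp 65) → {A18:54, P28:61, A20:65, B21:66, E6:74, D26:90}
update P28 to timestamp 76 → {A18:54, A20:65, B21:66, E6:74, P28:76, D26:90}
add E15 (timestamp 98) → {A18:54, A20:65, B21:66, E6:74, P28:76, D26:90, E15:98}
update E6 to timestamp 73 → {A18:54, A20:65, B21:66, E6:73, P28:76, D26:90, E15:98}
add C9 (timestamp 79) → {A18:54, A20:65, B21:66, E6:73, P28:76, C9:79, D26:90, E15:98}
advance → A18; now {A20:65, B21:66, E6:73, P28:76, C9:79, D26:90, E15:98}
add E2 (timestamp 88) → {A20:65, B21:66, E6:73, P28:76, C9:79, E2:88, D26:90, E15:98}
add P24 (timestamp 75) → {A20:65, B21:66, E6:73, P24:75, P28:76, C9:79, E2:88, D26:90, E15:98}
advance → A20; now {B21:66, E6:73, P24:75, P28:76, C9:79, E2:88, D26:90, E15:98}
advance → B21; now {E6:73, P24:75, P28:76, C9:79, E2:88, D26:90, E15:98}
advance → E6; now {P24:75, P28:76, C9:79, E2:88, D26:90, E15:98}
update P28 to timestamp 85 → {P24:75, C9:79, P28:85, E2:88, D26:90, E15:98}
advance → P24; now {C9:79, P28:85, E2:88, D26:90, E15:98}
advance → C9; now {P28:85, E2:88, D26:90, E15:98}
update D26 to timestamp 71 → {D26:71, P28:85, E2:88, E15:98}
advance → D26; now {P28:85, E2:88, E15:98}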